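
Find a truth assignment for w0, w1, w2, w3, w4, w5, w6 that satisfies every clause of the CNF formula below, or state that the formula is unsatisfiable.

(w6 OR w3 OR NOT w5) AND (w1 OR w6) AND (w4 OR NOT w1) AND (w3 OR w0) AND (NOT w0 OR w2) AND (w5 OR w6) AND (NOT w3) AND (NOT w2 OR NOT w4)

The clause (NOT w3) is unit, so w3 = false.
The clause (w0) is unit, so w0 = true.
The clause (w2) is unit, so w2 = true.
The clause (NOT w4) is unit, so w4 = false.
The clause (NOT w1) is unit, so w1 = false.
The clause (w6) is unit, so w6 = true.
Every clause is now satisfied; w5 is unconstrained.

w0 ↦ true; w1 ↦ false; w2 ↦ true; w3 ↦ false; w4 ↦ false; w5 ↦ false; w6 ↦ true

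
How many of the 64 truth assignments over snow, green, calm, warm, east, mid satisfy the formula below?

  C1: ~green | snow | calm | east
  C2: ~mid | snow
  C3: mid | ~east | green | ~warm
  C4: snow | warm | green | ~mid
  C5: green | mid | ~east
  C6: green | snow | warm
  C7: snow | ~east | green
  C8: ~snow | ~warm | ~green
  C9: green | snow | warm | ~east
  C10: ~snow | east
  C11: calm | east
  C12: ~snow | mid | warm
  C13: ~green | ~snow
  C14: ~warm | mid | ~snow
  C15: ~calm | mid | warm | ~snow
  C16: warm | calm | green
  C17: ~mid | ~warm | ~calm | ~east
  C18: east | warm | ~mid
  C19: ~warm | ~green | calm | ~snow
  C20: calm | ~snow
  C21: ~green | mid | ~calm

There are 2^6 = 64 truth assignments over (snow, green, calm, warm, east, mid).
Split on mid. With mid = 1, the clauses containing mid are satisfied and ~mid drops from the rest; 1 of the 2^5 = 32 assignments to the other variables satisfy what remains.
With mid = 0, by the same count on the reduced clause set, 3 assignments work.
Total: 1 + 3 = 4.

4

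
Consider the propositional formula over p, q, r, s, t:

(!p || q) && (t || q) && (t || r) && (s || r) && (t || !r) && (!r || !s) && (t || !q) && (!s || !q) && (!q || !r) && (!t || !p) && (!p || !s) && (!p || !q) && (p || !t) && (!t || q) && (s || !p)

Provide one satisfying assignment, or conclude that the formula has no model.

Try p = false.
The clause (!t) is unit, so t = false.
The clause (q) is unit, so q = true.
That conflicts with the unit clause (!q).
Backtrack on p: now try p = true.
The clause (q) is unit, so q = true.
That conflicts with the unit clause (!q).
Either choice for p ends in contradiction.

UNSATISFIABLE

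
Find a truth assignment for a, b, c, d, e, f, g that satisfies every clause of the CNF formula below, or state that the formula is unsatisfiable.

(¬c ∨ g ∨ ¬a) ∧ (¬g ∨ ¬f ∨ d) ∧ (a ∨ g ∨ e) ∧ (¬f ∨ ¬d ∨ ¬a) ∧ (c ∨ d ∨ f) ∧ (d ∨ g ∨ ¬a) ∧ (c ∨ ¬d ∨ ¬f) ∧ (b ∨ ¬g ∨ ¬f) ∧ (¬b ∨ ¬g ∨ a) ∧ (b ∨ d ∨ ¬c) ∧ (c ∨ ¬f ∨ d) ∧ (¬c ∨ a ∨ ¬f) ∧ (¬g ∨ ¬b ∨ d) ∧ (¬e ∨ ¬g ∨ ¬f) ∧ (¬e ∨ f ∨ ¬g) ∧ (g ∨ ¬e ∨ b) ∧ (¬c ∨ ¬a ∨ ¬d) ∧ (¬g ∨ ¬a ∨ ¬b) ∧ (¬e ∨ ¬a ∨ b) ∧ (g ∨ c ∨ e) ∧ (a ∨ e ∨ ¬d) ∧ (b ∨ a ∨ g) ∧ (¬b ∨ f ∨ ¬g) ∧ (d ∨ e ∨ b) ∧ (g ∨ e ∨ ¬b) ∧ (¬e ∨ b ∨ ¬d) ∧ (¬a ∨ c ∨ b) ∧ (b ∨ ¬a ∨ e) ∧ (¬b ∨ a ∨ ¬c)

a=False, b=True, c=False, d=True, e=True, f=False, g=False

Try c = False.
Try d = True.
Unit clause (¬f) forces f = False.
Try e = True.
Unit clause (¬g) forces g = False.
Unit clause (b) forces b = True.
All clauses hold; a can take either value.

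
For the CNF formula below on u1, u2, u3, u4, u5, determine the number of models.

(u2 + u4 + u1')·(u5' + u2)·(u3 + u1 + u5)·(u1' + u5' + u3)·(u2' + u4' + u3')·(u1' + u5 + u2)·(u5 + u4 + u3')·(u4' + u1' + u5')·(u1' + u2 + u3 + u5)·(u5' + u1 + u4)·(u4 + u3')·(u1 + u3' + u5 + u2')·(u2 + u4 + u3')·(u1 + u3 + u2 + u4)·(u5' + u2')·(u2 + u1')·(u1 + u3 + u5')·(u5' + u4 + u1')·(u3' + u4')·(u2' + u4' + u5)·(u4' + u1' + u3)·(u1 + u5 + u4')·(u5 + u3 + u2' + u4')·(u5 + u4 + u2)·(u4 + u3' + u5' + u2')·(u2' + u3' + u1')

1

There are 2^5 = 32 truth assignments over (u1, u2, u3, u4, u5).
Split on u3. With u3 = 1, the clauses containing u3 are satisfied and u3' drops from the rest; 0 of the 2^4 = 16 assignments to the other variables satisfy what remains.
With u3 = 0, by the same count on the reduced clause set, 1 assignment works.
(One model: u1=T, u2=T, u3=F, u4=F, u5=F.)
Total: 0 + 1 = 1.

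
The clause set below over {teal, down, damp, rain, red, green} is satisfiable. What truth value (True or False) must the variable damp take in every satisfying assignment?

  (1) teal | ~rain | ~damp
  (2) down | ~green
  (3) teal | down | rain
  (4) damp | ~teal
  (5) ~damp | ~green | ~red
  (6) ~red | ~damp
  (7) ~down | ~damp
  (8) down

False

Suppose damp = 1.
From the singleton clause (~red), red = 0.
From the singleton clause (~down), down = 0.
Now (down) is unsatisfied and unit — conflict.
So every satisfying assignment has damp = False.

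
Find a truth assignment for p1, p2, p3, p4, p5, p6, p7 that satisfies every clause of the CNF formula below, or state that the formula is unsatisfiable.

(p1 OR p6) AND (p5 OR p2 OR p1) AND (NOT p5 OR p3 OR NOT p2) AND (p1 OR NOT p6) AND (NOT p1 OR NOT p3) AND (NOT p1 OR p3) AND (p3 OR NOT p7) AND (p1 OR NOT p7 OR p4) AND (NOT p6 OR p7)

UNSATISFIABLE

Branch on p1: set p1 = true.
The clause (NOT p3) is unit, so p3 = false.
That conflicts with the unit clause (p3).
That branch fails; take p1 = false instead.
The clause (p6) is unit, so p6 = true.
That conflicts with the unit clause (NOT p6).
Neither p1 = true nor p1 = false works.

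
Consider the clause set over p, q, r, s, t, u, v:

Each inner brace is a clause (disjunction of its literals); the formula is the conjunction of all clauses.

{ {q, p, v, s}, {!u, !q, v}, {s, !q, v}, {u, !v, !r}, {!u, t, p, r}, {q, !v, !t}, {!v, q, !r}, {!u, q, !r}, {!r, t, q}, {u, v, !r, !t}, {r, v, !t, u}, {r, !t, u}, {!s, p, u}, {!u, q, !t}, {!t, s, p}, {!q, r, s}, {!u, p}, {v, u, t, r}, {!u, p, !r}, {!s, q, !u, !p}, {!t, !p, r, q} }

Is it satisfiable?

Try u = true.
(p) alone gives p = true.
Try q = true.
(v) alone gives v = true.
Try r = true.
All clauses hold; s, t can take either value.
A satisfying assignment: p ↦ true,  q ↦ true,  r ↦ true,  s ↦ true,  t ↦ false,  u ↦ true,  v ↦ true.

Yes, satisfiable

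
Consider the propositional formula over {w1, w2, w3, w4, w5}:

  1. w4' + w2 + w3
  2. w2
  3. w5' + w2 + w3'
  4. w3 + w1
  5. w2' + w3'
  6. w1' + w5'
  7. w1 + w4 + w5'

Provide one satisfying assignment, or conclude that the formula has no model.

The clause (w2) is unit, so w2 = 1.
The clause (w3') is unit, so w3 = 0.
The clause (w1) is unit, so w1 = 1.
The clause (w5') is unit, so w5 = 0.
Every clause is now satisfied; w4 is unconstrained.

w1: 1,  w2: 1,  w3: 0,  w4: 0,  w5: 0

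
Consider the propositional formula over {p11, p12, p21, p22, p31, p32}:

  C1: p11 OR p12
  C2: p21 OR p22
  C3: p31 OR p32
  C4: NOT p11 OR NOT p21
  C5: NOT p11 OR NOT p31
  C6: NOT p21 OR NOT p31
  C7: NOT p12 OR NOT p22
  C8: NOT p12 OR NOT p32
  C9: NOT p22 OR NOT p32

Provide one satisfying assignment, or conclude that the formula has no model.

UNSATISFIABLE

Branch on p11: set p11 = true.
The clause (NOT p21) is unit, so p21 = false.
The clause (p22) is unit, so p22 = true.
The clause (NOT p31) is unit, so p31 = false.
The clause (p32) is unit, so p32 = true.
That conflicts with the unit clause (NOT p32).
Backtrack on p11: now try p11 = false.
The clause (p12) is unit, so p12 = true.
The clause (NOT p22) is unit, so p22 = false.
The clause (p21) is unit, so p21 = true.
The clause (NOT p31) is unit, so p31 = false.
The clause (p32) is unit, so p32 = true.
That conflicts with the unit clause (NOT p32).
Both values of p11 lead to a conflict.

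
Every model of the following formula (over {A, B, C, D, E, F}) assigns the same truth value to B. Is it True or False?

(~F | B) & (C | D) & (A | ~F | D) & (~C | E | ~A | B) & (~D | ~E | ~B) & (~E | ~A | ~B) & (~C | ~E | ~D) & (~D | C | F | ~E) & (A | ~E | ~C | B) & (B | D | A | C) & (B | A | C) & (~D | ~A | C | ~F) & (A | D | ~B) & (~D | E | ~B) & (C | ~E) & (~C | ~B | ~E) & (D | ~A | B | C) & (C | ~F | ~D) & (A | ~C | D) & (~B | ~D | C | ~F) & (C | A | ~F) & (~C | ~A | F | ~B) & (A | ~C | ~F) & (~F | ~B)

False

Suppose B = 1.
The clause (~F) is unit, so F = 0.
Suppose C = 1.
The clause (~E) is unit, so E = 0.
The clause (~D) is unit, so D = 0.
The clause (A) is unit, so A = 1.
That conflicts with the unit clause (~A).
So C must be the other value — set C = 0.
The clause (D) is unit, so D = 1.
The clause (~E) is unit, so E = 0.
That conflicts with the unit clause (E).
Neither C = 1 nor C = 0 works.
So every satisfying assignment has B = False.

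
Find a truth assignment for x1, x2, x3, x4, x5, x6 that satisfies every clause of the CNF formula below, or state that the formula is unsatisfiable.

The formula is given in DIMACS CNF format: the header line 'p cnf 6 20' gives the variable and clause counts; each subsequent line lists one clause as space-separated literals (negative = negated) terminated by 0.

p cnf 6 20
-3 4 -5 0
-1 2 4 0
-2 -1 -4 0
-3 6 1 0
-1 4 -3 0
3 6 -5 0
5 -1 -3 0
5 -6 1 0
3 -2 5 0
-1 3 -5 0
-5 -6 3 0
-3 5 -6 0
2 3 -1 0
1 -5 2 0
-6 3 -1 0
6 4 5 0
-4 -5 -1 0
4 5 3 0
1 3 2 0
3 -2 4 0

x1=False, x2=True, x3=True, x4=True, x5=True, x6=True

Case x3 = True:
Case x4 = True:
Case x2 = True:
Unit clause (¬x1) forces x1 = False.
Unit clause (x6) forces x6 = True.
Unit clause (x5) forces x5 = True.
This assignment satisfies each clause.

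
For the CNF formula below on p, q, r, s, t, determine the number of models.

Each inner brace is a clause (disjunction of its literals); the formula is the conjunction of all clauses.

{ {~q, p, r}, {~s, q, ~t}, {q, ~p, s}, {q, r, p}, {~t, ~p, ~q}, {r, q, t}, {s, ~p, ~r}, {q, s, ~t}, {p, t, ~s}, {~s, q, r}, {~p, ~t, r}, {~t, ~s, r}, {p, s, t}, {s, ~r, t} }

6

There are 2^5 = 32 truth assignments over (p, q, r, s, t).
Split on q. With q = 1, the clauses containing q are satisfied and ~q drops from the rest; 5 of the 2^4 = 16 assignments to the other variables satisfy what remains.
With q = 0, by the same count on the reduced clause set, 1 assignment works.
Total: 5 + 1 = 6.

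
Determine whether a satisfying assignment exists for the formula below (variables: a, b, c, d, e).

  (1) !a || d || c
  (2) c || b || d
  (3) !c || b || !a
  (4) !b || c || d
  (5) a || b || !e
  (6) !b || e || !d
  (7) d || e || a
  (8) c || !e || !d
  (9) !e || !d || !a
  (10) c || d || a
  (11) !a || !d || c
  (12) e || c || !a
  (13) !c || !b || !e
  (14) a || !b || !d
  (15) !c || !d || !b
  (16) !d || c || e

Try a = false.
Try b = false.
From the singleton clause (!e), e = false.
From the singleton clause (d), d = true.
From the singleton clause (c), c = true.
Every clause now holds.
A satisfying assignment: a: false, b: false, c: true, d: true, e: false.

Yes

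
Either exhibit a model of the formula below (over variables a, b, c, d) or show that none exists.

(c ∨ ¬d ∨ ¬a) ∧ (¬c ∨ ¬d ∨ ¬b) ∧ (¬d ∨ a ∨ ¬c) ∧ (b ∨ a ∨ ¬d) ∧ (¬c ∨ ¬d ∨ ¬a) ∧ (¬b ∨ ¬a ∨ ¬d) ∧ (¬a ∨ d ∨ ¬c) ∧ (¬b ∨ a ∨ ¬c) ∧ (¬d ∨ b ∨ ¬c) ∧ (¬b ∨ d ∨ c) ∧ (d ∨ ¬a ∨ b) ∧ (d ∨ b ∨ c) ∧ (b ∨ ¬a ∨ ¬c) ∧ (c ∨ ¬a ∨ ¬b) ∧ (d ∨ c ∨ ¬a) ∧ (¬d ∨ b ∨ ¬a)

Try c = True.
Try d = False.
(¬a) alone gives a = False.
(¬b) alone gives b = False.
Every clause now holds.

a: False; b: False; c: True; d: False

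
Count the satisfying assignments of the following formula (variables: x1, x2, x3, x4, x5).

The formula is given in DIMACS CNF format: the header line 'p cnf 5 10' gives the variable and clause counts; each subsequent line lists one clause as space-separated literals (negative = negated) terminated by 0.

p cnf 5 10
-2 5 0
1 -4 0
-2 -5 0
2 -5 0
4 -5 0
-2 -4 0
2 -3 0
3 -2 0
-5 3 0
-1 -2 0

3

There are 2^5 = 32 truth assignments over (x1, x2, x3, x4, x5).
Split on x1. With x1 = True, the clauses containing x1 are satisfied and ¬x1 drops from the rest; 2 of the 2^4 = 16 assignments to the other variables satisfy what remains.
With x1 = False, by the same count on the reduced clause set, 1 assignment works.
(One model: x1=F, x2=F, x3=F, x4=F, x5=F.)
Total: 2 + 1 = 3.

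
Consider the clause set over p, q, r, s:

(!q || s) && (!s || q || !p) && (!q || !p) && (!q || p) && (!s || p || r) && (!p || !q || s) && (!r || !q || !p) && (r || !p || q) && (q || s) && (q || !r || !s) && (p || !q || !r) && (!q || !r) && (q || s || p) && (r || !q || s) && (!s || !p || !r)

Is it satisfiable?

No

Try q = false.
The clause (s) is unit, so s = true.
The clause (!p) is unit, so p = false.
The clause (r) is unit, so r = true.
That conflicts with the unit clause (!r).
Backtrack on q: now try q = true.
The clause (s) is unit, so s = true.
The clause (!p) is unit, so p = false.
That conflicts with the unit clause (p).
Either choice for q ends in contradiction.
No assignment satisfies every clause.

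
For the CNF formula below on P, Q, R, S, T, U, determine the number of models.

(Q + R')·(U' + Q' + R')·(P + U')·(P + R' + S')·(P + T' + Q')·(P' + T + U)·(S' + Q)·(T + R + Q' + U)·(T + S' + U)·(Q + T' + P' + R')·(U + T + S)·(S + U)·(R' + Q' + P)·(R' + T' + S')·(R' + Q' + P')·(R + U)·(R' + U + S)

There are 2^6 = 64 truth assignments over (P, Q, R, S, T, U).
Split on S. With S = 1, the clauses containing S are satisfied and S' drops from the rest; 2 of the 2^5 = 32 assignments to the other variables satisfy what remains.
With S = 0, by the same count on the reduced clause set, 4 assignments work.
Total: 2 + 4 = 6.

6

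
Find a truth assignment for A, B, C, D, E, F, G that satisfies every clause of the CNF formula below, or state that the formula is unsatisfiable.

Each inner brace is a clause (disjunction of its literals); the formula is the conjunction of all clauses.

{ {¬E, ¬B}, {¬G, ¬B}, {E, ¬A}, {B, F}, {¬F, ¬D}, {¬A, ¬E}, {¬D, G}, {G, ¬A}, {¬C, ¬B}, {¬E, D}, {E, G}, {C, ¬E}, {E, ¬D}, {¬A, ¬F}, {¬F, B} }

UNSATISFIABLE

Try E = False.
From the singleton clause (¬A), A = False.
From the singleton clause (G), G = True.
From the singleton clause (¬B), B = False.
From the singleton clause (F), F = True.
That conflicts with the unit clause (¬F).
So E must be the other value — set E = True.
From the singleton clause (¬B), B = False.
From the singleton clause (F), F = True.
That conflicts with the unit clause (¬F).
Neither E = True nor E = False works.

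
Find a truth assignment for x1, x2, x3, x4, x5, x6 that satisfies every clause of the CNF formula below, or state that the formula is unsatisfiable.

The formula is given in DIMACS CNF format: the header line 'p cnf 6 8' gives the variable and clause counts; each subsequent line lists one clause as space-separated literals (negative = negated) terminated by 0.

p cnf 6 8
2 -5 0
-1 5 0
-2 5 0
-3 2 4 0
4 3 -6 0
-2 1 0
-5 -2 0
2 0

Unit clause (x2) forces x2 = True.
Unit clause (x5) forces x5 = True.
That conflicts with the unit clause (¬x5).

UNSATISFIABLE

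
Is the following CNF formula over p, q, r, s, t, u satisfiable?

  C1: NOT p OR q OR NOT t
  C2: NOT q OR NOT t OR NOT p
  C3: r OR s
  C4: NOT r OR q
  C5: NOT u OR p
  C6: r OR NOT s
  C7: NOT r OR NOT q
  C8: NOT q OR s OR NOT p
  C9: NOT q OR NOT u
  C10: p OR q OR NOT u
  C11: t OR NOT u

No, unsatisfiable

Try r = true.
(q) alone gives q = true.
That conflicts with the unit clause (NOT q).
Undo r and try r = false.
(s) alone gives s = true.
That conflicts with the unit clause (NOT s).
Neither r = true nor r = false works.
No assignment satisfies every clause.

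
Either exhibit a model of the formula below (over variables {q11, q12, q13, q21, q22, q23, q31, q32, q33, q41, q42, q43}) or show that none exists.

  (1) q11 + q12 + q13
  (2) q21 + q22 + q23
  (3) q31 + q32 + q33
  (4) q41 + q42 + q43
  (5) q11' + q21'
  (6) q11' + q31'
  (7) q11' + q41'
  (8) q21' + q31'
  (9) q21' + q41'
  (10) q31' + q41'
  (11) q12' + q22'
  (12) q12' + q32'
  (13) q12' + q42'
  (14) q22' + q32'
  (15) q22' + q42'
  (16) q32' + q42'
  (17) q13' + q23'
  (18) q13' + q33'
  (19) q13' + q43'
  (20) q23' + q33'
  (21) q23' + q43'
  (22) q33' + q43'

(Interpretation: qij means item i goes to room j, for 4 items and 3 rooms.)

UNSATISFIABLE

Try q11 = 0.
Try q12 = 1.
(q22') alone gives q22 = 0.
(q32') alone gives q32 = 0.
(q42') alone gives q42 = 0.
Try q21 = 1.
(q31') alone gives q31 = 0.
(q33) alone gives q33 = 1.
(q41') alone gives q41 = 0.
(q43) alone gives q43 = 1.
Now (q43') is unsatisfied and unit — conflict.
That branch fails; take q21 = 0 instead.
(q23) alone gives q23 = 1.
(q13') alone gives q13 = 0.
(q33') alone gives q33 = 0.
(q31) alone gives q31 = 1.
(q41') alone gives q41 = 0.
(q43) alone gives q43 = 1.
Now (q43') is unsatisfied and unit — conflict.
Either choice for q21 ends in contradiction.
That branch fails; take q12 = 0 instead.
(q13) alone gives q13 = 1.
(q23') alone gives q23 = 0.
(q33') alone gives q33 = 0.
(q43') alone gives q43 = 0.
Try q21 = 1.
(q31') alone gives q31 = 0.
(q32) alone gives q32 = 1.
(q41') alone gives q41 = 0.
(q42) alone gives q42 = 1.
Now (q42') is unsatisfied and unit — conflict.
That branch fails; take q21 = 0 instead.
(q22) alone gives q22 = 1.
(q32') alone gives q32 = 0.
(q31) alone gives q31 = 1.
(q41') alone gives q41 = 0.
(q42) alone gives q42 = 1.
Now (q42') is unsatisfied and unit — conflict.
Either choice for q21 ends in contradiction.
Either choice for q12 ends in contradiction.
That branch fails; take q11 = 1 instead.
(q21') alone gives q21 = 0.
(q31') alone gives q31 = 0.
(q41') alone gives q41 = 0.
Try q22 = 1.
(q12') alone gives q12 = 0.
(q32') alone gives q32 = 0.
(q33) alone gives q33 = 1.
(q42') alone gives q42 = 0.
(q43) alone gives q43 = 1.
Now (q43') is unsatisfied and unit — conflict.
That branch fails; take q22 = 0 instead.
(q23) alone gives q23 = 1.
(q13') alone gives q13 = 0.
(q33') alone gives q33 = 0.
(q32) alone gives q32 = 1.
(q12') alone gives q12 = 0.
(q42') alone gives q42 = 0.
(q43) alone gives q43 = 1.
Now (q43') is unsatisfied and unit — conflict.
Either choice for q22 ends in contradiction.
Either choice for q11 ends in contradiction.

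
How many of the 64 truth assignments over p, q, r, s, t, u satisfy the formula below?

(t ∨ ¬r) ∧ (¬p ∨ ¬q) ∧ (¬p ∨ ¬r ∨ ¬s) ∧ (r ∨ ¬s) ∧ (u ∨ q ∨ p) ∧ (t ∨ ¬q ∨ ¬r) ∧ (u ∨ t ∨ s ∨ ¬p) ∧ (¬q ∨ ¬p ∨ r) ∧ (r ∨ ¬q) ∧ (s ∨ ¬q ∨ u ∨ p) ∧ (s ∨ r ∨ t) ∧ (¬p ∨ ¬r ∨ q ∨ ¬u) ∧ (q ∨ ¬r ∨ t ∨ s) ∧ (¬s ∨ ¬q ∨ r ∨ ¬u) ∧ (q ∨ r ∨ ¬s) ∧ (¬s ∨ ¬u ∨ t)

9

There are 2^6 = 64 truth assignments over (p, q, r, s, t, u).
Split on r. With r = True, the clauses containing r are satisfied and ¬r drops from the rest; 6 of the 2^5 = 32 assignments to the other variables satisfy what remains.
With r = False, by the same count on the reduced clause set, 3 assignments work.
(One model: p=F, q=F, r=F, s=F, t=T, u=T.)
Total: 6 + 3 = 9.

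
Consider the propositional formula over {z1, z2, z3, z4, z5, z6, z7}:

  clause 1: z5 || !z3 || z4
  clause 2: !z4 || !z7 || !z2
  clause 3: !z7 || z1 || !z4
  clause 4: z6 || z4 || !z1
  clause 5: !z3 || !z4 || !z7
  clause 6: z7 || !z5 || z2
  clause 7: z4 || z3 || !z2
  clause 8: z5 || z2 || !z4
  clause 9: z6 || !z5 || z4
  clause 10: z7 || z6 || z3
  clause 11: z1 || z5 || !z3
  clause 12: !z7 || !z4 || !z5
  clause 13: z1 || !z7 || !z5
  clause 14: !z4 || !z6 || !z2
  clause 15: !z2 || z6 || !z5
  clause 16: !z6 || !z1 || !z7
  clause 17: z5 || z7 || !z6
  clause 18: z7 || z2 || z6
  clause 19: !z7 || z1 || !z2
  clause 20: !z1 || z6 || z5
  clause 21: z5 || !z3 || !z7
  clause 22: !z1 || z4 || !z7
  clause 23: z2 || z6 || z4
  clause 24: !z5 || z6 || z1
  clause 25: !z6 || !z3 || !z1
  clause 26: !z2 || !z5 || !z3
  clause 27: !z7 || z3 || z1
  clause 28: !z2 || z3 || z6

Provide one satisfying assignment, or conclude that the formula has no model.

UNSATISFIABLE

Case z5 = true:
Case z7 = true:
The clause (!z4) is unit, so z4 = false.
The clause (z6) is unit, so z6 = true.
The clause (z1) is unit, so z1 = true.
That conflicts with the unit clause (!z1).
Backtrack on z7: now try z7 = false.
The clause (z2) is unit, so z2 = true.
The clause (z6) is unit, so z6 = true.
The clause (!z4) is unit, so z4 = false.
The clause (z3) is unit, so z3 = true.
That conflicts with the unit clause (!z3).
Neither z7 = true nor z7 = false works.
Backtrack on z5: now try z5 = false.
Case z3 = false:
Case z4 = true:
The clause (z2) is unit, so z2 = true.
The clause (!z7) is unit, so z7 = false.
The clause (z6) is unit, so z6 = true.
That conflicts with the unit clause (!z6).
Backtrack on z4: now try z4 = false.
The clause (!z2) is unit, so z2 = false.
The clause (z6) is unit, so z6 = true.
The clause (z7) is unit, so z7 = true.
The clause (!z1) is unit, so z1 = false.
That conflicts with the unit clause (z1).
Neither z4 = true nor z4 = false works.
Backtrack on z3: now try z3 = true.
The clause (z4) is unit, so z4 = true.
The clause (!z7) is unit, so z7 = false.
The clause (z2) is unit, so z2 = true.
The clause (z1) is unit, so z1 = true.
The clause (!z6) is unit, so z6 = false.
That conflicts with the unit clause (z6).
Neither z3 = true nor z3 = false works.
Neither z5 = true nor z5 = false works.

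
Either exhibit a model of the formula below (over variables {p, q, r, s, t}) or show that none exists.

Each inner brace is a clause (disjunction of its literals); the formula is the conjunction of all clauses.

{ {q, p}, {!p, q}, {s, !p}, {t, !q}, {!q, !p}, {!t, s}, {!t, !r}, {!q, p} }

Case q = true:
From the singleton clause (t), t = true.
From the singleton clause (!p), p = false.
But (p) is also a unit clause — contradiction.
So q must be the other value — set q = false.
From the singleton clause (p), p = true.
But (!p) is also a unit clause — contradiction.
Neither q = true nor q = false works.

UNSATISFIABLE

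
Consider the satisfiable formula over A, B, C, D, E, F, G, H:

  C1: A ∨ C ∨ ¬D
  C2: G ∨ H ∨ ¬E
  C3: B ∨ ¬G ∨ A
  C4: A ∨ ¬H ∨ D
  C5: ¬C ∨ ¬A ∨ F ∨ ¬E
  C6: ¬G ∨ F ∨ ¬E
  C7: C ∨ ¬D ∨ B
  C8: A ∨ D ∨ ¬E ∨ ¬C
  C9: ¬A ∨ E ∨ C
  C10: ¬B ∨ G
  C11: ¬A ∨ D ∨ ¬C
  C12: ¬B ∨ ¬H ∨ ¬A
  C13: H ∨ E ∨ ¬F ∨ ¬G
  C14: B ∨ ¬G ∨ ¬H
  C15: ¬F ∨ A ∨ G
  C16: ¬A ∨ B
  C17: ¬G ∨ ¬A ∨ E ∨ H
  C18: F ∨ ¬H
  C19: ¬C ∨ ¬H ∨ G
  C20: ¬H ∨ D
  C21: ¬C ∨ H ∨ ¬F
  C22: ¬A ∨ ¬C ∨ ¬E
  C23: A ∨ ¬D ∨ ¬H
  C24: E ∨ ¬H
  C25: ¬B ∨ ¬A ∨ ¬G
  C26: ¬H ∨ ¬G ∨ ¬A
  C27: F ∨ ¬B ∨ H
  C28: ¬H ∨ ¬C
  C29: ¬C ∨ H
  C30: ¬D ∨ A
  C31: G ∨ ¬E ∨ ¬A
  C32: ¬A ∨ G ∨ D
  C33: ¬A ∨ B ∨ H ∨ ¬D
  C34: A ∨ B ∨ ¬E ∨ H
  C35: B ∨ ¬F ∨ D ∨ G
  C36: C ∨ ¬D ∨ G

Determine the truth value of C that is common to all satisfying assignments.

Suppose C = True.
From the singleton clause (¬H), H = False.
But (H) is also a unit clause — contradiction.
So every satisfying assignment has C = False.

False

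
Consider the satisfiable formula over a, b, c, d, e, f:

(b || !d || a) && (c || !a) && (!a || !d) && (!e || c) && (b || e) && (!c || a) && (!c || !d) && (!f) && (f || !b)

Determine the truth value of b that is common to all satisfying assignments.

False

Suppose b = true.
The clause (!f) is unit, so f = false.
That conflicts with the unit clause (f).
So every satisfying assignment has b = False.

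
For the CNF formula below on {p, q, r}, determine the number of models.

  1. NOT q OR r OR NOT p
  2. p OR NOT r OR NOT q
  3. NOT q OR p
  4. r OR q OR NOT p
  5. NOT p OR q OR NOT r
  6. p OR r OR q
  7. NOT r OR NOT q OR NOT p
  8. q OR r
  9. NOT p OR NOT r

1

There are 2^3 = 8 truth assignments over (p, q, r).
Check each against the 9 clauses (columns in the order p, q, r):
  F F F  ✗ fails (p OR r OR q)
  F F T  ✓ satisfies all
  F T F  ✗ fails (NOT q OR p)
  F T T  ✗ fails (p OR NOT r OR NOT q)
  T F F  ✗ fails (r OR q OR NOT p)
  T F T  ✗ fails (NOT p OR q OR NOT r)
  T T F  ✗ fails (NOT q OR r OR NOT p)
  T T T  ✗ fails (NOT r OR NOT q OR NOT p)
1 of the 8 rows is a model.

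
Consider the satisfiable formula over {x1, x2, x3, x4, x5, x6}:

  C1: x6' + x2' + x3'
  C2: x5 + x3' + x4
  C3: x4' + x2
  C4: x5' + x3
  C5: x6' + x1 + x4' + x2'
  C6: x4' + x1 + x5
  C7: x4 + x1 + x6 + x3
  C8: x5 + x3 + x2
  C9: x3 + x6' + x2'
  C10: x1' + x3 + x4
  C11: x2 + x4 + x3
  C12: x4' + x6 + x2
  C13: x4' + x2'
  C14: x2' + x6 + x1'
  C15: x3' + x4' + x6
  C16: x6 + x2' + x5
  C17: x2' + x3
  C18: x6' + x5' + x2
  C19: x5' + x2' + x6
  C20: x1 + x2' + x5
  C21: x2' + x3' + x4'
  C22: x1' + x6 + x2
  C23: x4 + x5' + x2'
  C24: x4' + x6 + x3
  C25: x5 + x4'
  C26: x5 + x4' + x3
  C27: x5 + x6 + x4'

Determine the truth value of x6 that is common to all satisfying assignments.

False

Suppose x6 = 1.
Suppose x2 = 0.
(x4') alone gives x4 = 0.
(x3) alone gives x3 = 1.
(x5) alone gives x5 = 1.
But (x5') is also a unit clause — contradiction.
So x2 must be the other value — set x2 = 1.
(x3') alone gives x3 = 0.
But (x3) is also a unit clause — contradiction.
Both values of x2 lead to a conflict.
So every satisfying assignment has x6 = False.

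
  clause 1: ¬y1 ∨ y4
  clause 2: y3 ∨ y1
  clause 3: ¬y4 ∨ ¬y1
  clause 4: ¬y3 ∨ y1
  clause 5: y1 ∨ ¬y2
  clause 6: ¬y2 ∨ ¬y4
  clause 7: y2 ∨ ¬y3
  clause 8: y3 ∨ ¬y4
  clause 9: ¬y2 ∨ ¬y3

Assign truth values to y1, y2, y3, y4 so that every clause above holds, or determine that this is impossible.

UNSATISFIABLE

Try y1 = False.
Unit clause (y3) forces y3 = True.
Now (¬y3) is unsatisfied and unit — conflict.
Backtrack on y1: now try y1 = True.
Unit clause (y4) forces y4 = True.
Now (¬y4) is unsatisfied and unit — conflict.
Either choice for y1 ends in contradiction.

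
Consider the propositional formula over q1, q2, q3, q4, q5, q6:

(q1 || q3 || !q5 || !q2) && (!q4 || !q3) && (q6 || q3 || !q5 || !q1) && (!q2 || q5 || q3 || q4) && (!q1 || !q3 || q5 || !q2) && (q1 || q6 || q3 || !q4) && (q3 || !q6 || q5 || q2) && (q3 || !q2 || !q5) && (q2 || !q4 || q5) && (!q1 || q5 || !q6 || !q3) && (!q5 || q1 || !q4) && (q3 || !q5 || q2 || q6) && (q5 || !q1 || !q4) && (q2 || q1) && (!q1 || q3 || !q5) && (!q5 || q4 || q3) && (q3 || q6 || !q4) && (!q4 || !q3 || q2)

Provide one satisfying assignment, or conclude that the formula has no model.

q1=true, q2=true, q3=true, q4=false, q5=true, q6=false

Branch on q4: set q4 = false.
Branch on q2: set q2 = true.
Branch on q5: set q5 = true.
The clause (q3) is unit, so q3 = true.
Every clause is now satisfied; q1, q6 are unconstrained.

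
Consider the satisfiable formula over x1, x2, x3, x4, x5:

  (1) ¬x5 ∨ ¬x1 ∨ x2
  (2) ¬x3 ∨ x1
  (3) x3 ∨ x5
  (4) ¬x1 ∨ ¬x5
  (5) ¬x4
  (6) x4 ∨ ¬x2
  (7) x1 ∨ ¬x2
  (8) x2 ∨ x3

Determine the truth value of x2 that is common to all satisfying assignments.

False

Suppose x2 = True.
The clause (¬x4) is unit, so x4 = False.
Now (x4) is unsatisfied and unit — conflict.
So every satisfying assignment has x2 = False.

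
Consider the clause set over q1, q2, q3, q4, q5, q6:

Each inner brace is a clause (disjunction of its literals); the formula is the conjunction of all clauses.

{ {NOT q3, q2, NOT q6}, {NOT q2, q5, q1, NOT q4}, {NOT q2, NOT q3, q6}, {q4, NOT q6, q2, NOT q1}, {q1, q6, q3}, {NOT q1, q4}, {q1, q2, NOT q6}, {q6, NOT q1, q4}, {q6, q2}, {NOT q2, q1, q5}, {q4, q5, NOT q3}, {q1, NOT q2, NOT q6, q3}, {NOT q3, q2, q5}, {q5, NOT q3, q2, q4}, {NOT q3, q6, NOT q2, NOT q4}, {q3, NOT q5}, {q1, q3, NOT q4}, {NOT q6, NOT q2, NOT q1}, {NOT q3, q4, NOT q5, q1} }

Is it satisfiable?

Satisfiable

Try q1 = true.
The clause (q4) is unit, so q4 = true.
Try q6 = true.
The clause (NOT q2) is unit, so q2 = false.
The clause (NOT q3) is unit, so q3 = false.
The clause (NOT q5) is unit, so q5 = false.
Every clause now holds.
A satisfying assignment: q1=true; q2=false; q3=false; q4=true; q5=false; q6=true.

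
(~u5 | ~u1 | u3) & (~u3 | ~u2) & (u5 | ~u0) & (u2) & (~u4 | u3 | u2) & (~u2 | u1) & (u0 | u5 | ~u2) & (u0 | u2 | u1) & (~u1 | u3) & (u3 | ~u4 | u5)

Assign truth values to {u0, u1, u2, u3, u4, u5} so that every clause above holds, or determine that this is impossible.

From the singleton clause (u2), u2 = 1.
From the singleton clause (~u3), u3 = 0.
From the singleton clause (u1), u1 = 1.
Now (~u1) is unsatisfied and unit — conflict.

UNSATISFIABLE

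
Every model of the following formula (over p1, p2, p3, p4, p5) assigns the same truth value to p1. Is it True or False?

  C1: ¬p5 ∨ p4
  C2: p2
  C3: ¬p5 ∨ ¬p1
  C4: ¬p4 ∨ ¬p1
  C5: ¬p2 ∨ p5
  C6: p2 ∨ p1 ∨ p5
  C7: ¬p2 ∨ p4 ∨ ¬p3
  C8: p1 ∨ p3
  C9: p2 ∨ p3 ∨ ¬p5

Suppose p1 = True.
Unit clause (p2) forces p2 = True.
Unit clause (¬p5) forces p5 = False.
Now (p5) is unsatisfied and unit — conflict.
So every satisfying assignment has p1 = False.

False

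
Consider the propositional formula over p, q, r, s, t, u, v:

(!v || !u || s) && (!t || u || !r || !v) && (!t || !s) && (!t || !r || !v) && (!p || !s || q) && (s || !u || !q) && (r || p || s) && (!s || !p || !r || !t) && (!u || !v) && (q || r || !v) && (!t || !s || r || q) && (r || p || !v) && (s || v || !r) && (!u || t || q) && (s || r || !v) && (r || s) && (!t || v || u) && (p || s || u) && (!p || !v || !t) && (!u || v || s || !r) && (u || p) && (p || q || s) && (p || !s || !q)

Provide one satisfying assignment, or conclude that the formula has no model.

Case t = false:
Case u = false:
The clause (p) is unit, so p = true.
Case s = true:
The clause (q) is unit, so q = true.
Every clause is now satisfied; r, v are unconstrained.

p: true,  q: true,  r: false,  s: true,  t: false,  u: false,  v: true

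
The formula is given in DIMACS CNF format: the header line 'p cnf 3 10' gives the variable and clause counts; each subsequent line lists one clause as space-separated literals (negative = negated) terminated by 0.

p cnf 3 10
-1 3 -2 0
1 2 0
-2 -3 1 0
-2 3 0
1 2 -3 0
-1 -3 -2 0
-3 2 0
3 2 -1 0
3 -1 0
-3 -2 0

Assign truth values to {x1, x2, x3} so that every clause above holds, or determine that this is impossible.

Suppose x1 = True.
(x3) alone gives x3 = True.
(¬x2) alone gives x2 = False.
That conflicts with the unit clause (x2).
Backtrack on x1: now try x1 = False.
(x2) alone gives x2 = True.
(¬x3) alone gives x3 = False.
That conflicts with the unit clause (x3).
Neither x1 = True nor x1 = False works.

UNSATISFIABLE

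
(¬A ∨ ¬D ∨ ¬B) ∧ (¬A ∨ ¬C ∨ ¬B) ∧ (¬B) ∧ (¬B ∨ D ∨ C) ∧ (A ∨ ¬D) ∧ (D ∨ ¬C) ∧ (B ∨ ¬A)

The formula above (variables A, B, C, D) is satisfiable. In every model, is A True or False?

Suppose A = True.
From the singleton clause (¬B), B = False.
But (B) is also a unit clause — contradiction.
So every satisfying assignment has A = False.

False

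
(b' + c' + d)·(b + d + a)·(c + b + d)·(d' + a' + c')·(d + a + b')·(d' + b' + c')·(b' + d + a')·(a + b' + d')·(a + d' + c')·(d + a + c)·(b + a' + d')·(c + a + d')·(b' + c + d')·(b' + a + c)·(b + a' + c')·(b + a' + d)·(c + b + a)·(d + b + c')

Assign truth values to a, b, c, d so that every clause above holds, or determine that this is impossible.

UNSATISFIABLE

Try b = 0.
Try d = 1.
From the singleton clause (a'), a = 0.
From the singleton clause (c'), c = 0.
But (c) is also a unit clause — contradiction.
Undo d and try d = 0.
From the singleton clause (a), a = 1.
But (a') is also a unit clause — contradiction.
Both values of d lead to a conflict.
Undo b and try b = 1.
Try c = 0.
From the singleton clause (d'), d = 0.
From the singleton clause (a), a = 1.
But (a') is also a unit clause — contradiction.
Undo c and try c = 1.
From the singleton clause (d), d = 1.
But (d') is also a unit clause — contradiction.
Both values of c lead to a conflict.
Both values of b lead to a conflict.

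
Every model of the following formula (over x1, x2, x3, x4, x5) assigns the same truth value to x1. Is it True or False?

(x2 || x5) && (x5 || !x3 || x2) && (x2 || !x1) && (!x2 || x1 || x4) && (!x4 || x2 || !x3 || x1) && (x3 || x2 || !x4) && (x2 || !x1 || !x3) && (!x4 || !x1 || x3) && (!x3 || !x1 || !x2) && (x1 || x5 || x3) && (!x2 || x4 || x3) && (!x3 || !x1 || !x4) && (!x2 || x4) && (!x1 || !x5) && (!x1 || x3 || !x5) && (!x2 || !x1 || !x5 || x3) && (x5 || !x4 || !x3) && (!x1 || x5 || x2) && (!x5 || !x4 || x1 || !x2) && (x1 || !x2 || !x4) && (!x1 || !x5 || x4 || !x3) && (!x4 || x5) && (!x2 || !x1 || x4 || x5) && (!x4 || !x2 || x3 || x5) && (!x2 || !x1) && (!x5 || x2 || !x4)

False

Suppose x1 = true.
Unit clause (x2) forces x2 = true.
Now (!x2) is unsatisfied and unit — conflict.
So every satisfying assignment has x1 = False.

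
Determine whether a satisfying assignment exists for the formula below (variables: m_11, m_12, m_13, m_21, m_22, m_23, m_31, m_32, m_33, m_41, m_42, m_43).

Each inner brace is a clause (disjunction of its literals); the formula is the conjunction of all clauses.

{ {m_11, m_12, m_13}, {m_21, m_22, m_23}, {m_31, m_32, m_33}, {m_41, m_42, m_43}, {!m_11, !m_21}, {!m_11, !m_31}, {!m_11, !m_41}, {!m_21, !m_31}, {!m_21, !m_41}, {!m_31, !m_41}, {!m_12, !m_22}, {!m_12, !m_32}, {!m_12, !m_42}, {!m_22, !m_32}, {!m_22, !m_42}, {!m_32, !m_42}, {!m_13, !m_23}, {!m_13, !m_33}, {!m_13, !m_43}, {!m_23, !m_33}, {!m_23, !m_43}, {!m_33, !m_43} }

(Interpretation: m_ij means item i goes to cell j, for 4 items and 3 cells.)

Branch on m_11: set m_11 = false.
Branch on m_12: set m_12 = true.
(!m_22) alone gives m_22 = false.
(!m_32) alone gives m_32 = false.
(!m_42) alone gives m_42 = false.
Branch on m_21: set m_21 = true.
(!m_31) alone gives m_31 = false.
(m_33) alone gives m_33 = true.
(!m_41) alone gives m_41 = false.
(m_43) alone gives m_43 = true.
That conflicts with the unit clause (!m_43).
So m_21 must be the other value — set m_21 = false.
(m_23) alone gives m_23 = true.
(!m_13) alone gives m_13 = false.
(!m_33) alone gives m_33 = false.
(m_31) alone gives m_31 = true.
(!m_41) alone gives m_41 = false.
(m_43) alone gives m_43 = true.
That conflicts with the unit clause (!m_43).
Either choice for m_21 ends in contradiction.
So m_12 must be the other value — set m_12 = false.
(m_13) alone gives m_13 = true.
(!m_23) alone gives m_23 = false.
(!m_33) alone gives m_33 = false.
(!m_43) alone gives m_43 = false.
Branch on m_21: set m_21 = true.
(!m_31) alone gives m_31 = false.
(m_32) alone gives m_32 = true.
(!m_41) alone gives m_41 = false.
(m_42) alone gives m_42 = true.
That conflicts with the unit clause (!m_42).
So m_21 must be the other value — set m_21 = false.
(m_22) alone gives m_22 = true.
(!m_32) alone gives m_32 = false.
(m_31) alone gives m_31 = true.
(!m_41) alone gives m_41 = false.
(m_42) alone gives m_42 = true.
That conflicts with the unit clause (!m_42).
Either choice for m_21 ends in contradiction.
Either choice for m_12 ends in contradiction.
So m_11 must be the other value — set m_11 = true.
(!m_21) alone gives m_21 = false.
(!m_31) alone gives m_31 = false.
(!m_41) alone gives m_41 = false.
Branch on m_22: set m_22 = true.
(!m_12) alone gives m_12 = false.
(!m_32) alone gives m_32 = false.
(m_33) alone gives m_33 = true.
(!m_42) alone gives m_42 = false.
(m_43) alone gives m_43 = true.
That conflicts with the unit clause (!m_43).
So m_22 must be the other value — set m_22 = false.
(m_23) alone gives m_23 = true.
(!m_13) alone gives m_13 = false.
(!m_33) alone gives m_33 = false.
(m_32) alone gives m_32 = true.
(!m_12) alone gives m_12 = false.
(!m_42) alone gives m_42 = false.
(m_43) alone gives m_43 = true.
That conflicts with the unit clause (!m_43).
Either choice for m_22 ends in contradiction.
Either choice for m_11 ends in contradiction.
No assignment satisfies every clause.

No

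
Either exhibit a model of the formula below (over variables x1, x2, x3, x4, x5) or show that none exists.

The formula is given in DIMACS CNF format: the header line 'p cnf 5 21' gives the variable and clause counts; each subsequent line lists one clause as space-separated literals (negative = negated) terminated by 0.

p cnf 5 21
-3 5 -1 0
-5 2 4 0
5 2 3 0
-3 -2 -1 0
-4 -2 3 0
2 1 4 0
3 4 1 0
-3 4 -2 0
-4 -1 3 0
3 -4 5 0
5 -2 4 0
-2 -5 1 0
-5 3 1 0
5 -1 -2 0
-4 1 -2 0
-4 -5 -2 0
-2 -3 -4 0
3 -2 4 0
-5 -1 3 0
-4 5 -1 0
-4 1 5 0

x1=False; x2=False; x3=True; x4=True; x5=True

Branch on x3: set x3 = True.
Branch on x5: set x5 = True.
Branch on x2: set x2 = False.
The clause (x4) is unit, so x4 = True.
All clauses hold; x1 can take either value.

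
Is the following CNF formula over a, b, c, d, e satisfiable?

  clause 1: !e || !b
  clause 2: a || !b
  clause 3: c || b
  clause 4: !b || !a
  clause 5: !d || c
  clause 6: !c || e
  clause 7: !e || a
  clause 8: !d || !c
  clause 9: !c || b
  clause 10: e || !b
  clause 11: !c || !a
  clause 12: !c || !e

Case e = false:
Unit clause (!c) forces c = false.
Unit clause (b) forces b = true.
That conflicts with the unit clause (!b).
That branch fails; take e = true instead.
Unit clause (!b) forces b = false.
Unit clause (c) forces c = true.
That conflicts with the unit clause (!c).
Either choice for e ends in contradiction.
No assignment satisfies every clause.

No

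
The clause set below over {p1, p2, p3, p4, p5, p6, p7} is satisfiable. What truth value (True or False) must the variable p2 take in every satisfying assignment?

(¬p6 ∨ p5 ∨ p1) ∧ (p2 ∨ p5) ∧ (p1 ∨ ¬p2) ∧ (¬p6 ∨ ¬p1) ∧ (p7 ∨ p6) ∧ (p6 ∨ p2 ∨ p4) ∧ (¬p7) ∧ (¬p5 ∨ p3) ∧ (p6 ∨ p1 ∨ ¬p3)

Suppose p2 = True.
Unit clause (p1) forces p1 = True.
Unit clause (¬p6) forces p6 = False.
Unit clause (p7) forces p7 = True.
That conflicts with the unit clause (¬p7).
So every satisfying assignment has p2 = False.

False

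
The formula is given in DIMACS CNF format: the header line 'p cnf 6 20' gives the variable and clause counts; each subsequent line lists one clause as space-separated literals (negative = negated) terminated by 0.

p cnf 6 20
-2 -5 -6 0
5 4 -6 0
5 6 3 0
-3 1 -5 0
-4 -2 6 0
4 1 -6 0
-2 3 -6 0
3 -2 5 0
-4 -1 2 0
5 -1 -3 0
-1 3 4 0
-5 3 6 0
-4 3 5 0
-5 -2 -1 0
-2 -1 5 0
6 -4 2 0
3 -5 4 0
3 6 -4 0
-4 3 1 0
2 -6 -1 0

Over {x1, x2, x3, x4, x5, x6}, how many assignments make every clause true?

5

There are 2^6 = 64 truth assignments over (x1, x2, x3, x4, x5, x6).
Split on x3. With x3 = True, the clauses containing x3 are satisfied and ¬x3 drops from the rest; 5 of the 2^5 = 32 assignments to the other variables satisfy what remains.
With x3 = False, by the same count on the reduced clause set, 0 assignments work.
(One model: x1=F, x2=F, x3=T, x4=F, x5=F, x6=F.)
Total: 5 + 0 = 5.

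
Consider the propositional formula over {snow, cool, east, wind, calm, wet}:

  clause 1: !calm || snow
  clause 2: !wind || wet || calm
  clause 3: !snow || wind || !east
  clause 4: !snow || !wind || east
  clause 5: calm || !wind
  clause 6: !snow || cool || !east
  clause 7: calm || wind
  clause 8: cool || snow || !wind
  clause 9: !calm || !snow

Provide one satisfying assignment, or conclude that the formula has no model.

UNSATISFIABLE

Branch on calm: set calm = false.
From the singleton clause (!wind), wind = false.
That conflicts with the unit clause (wind).
So calm must be the other value — set calm = true.
From the singleton clause (snow), snow = true.
That conflicts with the unit clause (!snow).
Either choice for calm ends in contradiction.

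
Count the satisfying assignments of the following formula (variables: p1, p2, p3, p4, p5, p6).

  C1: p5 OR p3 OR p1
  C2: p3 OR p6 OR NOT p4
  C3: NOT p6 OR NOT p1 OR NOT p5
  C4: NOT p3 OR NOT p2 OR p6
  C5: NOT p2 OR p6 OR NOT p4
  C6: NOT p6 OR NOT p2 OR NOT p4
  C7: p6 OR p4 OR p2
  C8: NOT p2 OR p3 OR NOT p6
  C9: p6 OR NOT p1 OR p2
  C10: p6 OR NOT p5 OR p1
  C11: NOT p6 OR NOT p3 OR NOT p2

13

There are 2^6 = 64 truth assignments over (p1, p2, p3, p4, p5, p6).
Split on p1. With p1 = true, the clauses containing p1 are satisfied and NOT p1 drops from the rest; 6 of the 2^5 = 32 assignments to the other variables satisfy what remains.
With p1 = false, by the same count on the reduced clause set, 7 assignments work.
Total: 6 + 7 = 13.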